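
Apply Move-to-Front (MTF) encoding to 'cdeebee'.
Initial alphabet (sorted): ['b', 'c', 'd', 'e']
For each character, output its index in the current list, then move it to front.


MTF encoding:
'c': index 1 in ['b', 'c', 'd', 'e'] -> ['c', 'b', 'd', 'e']
'd': index 2 in ['c', 'b', 'd', 'e'] -> ['d', 'c', 'b', 'e']
'e': index 3 in ['d', 'c', 'b', 'e'] -> ['e', 'd', 'c', 'b']
'e': index 0 in ['e', 'd', 'c', 'b'] -> ['e', 'd', 'c', 'b']
'b': index 3 in ['e', 'd', 'c', 'b'] -> ['b', 'e', 'd', 'c']
'e': index 1 in ['b', 'e', 'd', 'c'] -> ['e', 'b', 'd', 'c']
'e': index 0 in ['e', 'b', 'd', 'c'] -> ['e', 'b', 'd', 'c']


Output: [1, 2, 3, 0, 3, 1, 0]


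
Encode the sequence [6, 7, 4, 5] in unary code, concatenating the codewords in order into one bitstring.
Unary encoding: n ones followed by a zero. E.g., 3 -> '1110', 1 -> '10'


Encode each number as n ones followed by a terminating 0:
  6 -> 1111110 (7 bits)
  7 -> 11111110 (8 bits)
  4 -> 11110 (5 bits)
  5 -> 111110 (6 bits)
Total length = 7 + 8 + 5 + 6 = 26 bits.

Unary([6, 7, 4, 5]) = 11111101111111011110111110 (26 bits)


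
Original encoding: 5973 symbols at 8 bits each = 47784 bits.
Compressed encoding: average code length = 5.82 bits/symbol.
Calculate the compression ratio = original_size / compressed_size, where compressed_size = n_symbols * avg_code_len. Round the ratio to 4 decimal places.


original_size = n_symbols * orig_bits = 5973 * 8 = 47784 bits
compressed_size = n_symbols * avg_code_len = 5973 * 5.82 = 34762.86 bits
ratio = original_size / compressed_size = 47784 / 34762.86 = 1.3746

Compression ratio = 1.3746


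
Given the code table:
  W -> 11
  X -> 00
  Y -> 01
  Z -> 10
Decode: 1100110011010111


Decoding:
11 -> W
00 -> X
11 -> W
00 -> X
11 -> W
01 -> Y
01 -> Y
11 -> W


Result: WXWXWYYW


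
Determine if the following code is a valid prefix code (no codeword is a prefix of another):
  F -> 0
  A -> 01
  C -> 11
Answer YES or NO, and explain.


Checking each pair (does one codeword prefix another?):
  F='0' vs A='01': prefix -- VIOLATION

NO -- this is NOT a valid prefix code. F (0) is a prefix of A (01).


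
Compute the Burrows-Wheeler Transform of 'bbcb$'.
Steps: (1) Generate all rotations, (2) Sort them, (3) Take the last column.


Rotations (sorted):
  0: $bbcb -> last char: b
  1: b$bbc -> last char: c
  2: bbcb$ -> last char: $
  3: bcb$b -> last char: b
  4: cb$bb -> last char: b


BWT = bc$bb


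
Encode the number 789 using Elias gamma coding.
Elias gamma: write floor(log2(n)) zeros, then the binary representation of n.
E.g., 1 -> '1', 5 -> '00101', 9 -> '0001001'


num_bits = floor(log2(789)) + 1 = 10
leading_zeros = num_bits - 1 = 9
binary(789) = 1100010101

Elias gamma(789) = '000000000' + '1100010101' = 0000000001100010101 (19 bits)


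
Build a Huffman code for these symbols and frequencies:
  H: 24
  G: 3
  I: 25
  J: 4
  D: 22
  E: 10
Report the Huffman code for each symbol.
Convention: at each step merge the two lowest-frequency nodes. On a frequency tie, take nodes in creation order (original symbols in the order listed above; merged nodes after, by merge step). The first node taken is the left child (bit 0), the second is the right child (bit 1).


Huffman tree construction:
Step 1: Merge G(3) + J(4) = 7
Step 2: Merge (G+J)(7) + E(10) = 17
Step 3: Merge ((G+J)+E)(17) + D(22) = 39
Step 4: Merge H(24) + I(25) = 49
Step 5: Merge (((G+J)+E)+D)(39) + (H+I)(49) = 88
Read each symbol's code off the tree from the root (left child = 0, right child = 1).

Codes:
  H: 10 (length 2)
  G: 0000 (length 4)
  I: 11 (length 2)
  J: 0001 (length 4)
  D: 01 (length 2)
  E: 001 (length 3)
Average code length: 200/88 = 2.2727 bits/symbol


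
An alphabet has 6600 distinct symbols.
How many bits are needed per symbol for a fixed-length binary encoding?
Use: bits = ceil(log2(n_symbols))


log2(6600) = 12.6883
Bracket: 2^12 = 4096 < 6600 <= 2^13 = 8192
So ceil(log2(6600)) = 13

bits = ceil(log2(6600)) = ceil(12.6883) = 13 bits


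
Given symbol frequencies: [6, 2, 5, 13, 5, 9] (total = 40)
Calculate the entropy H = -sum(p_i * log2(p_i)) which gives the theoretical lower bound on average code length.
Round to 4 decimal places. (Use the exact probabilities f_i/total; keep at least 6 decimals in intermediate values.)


Per-symbol terms -p_i * log2(p_i) with p_i = f_i/40:
  p = 6/40 = 0.150000: log2(p) = -2.736966, -p*log2(p) = 0.410545
  p = 2/40 = 0.050000: log2(p) = -4.321928, -p*log2(p) = 0.216096
  p = 5/40 = 0.125000: log2(p) = -3.000000, -p*log2(p) = 0.375000
  p = 13/40 = 0.325000: log2(p) = -1.621488, -p*log2(p) = 0.526984
  p = 5/40 = 0.125000: log2(p) = -3.000000, -p*log2(p) = 0.375000
  p = 9/40 = 0.225000: log2(p) = -2.152003, -p*log2(p) = 0.484201
H = 0.410545 + 0.216096 + 0.375000 + 0.526984 + 0.375000 + 0.484201 = 2.387826

H = 2.3878 bits/symbol


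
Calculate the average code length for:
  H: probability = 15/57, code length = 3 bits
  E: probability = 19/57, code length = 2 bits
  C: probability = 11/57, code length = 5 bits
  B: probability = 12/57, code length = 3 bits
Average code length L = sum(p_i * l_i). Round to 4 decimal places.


Weighted contributions p_i * l_i:
  H: (15/57) * 3 = 45/57
  E: (19/57) * 2 = 38/57
  C: (11/57) * 5 = 55/57
  B: (12/57) * 3 = 36/57
Sum = (45 + 38 + 55 + 36)/57 = 174/57

L = 174/57 = 3.0526 bits/symbol


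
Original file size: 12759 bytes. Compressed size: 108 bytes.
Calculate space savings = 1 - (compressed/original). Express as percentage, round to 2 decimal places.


ratio = compressed/original = 108/12759 = 0.008465
savings = 1 - ratio = 1 - 0.008465 = 0.991535
as a percentage: 0.991535 * 100 = 99.15%

Space savings = 1 - 108/12759 = 99.15%


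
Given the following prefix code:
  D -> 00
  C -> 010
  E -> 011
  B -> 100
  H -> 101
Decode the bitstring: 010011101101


Decoding step by step:
Bits 010 -> C
Bits 011 -> E
Bits 101 -> H
Bits 101 -> H


Decoded message: CEHH


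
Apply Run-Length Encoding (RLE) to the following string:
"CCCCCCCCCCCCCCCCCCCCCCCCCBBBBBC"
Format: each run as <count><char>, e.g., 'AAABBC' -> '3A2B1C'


Scanning runs left to right:
  i=0: run of 'C' x 25 -> '25C'
  i=25: run of 'B' x 5 -> '5B'
  i=30: run of 'C' x 1 -> '1C'

RLE = 25C5B1C


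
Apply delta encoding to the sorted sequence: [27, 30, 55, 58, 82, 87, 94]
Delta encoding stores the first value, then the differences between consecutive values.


First value: 27
Deltas:
  30 - 27 = 3
  55 - 30 = 25
  58 - 55 = 3
  82 - 58 = 24
  87 - 82 = 5
  94 - 87 = 7


Delta encoded: [27, 3, 25, 3, 24, 5, 7]


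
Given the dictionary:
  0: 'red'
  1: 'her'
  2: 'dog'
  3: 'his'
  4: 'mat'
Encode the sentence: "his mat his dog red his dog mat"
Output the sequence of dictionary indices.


Look up each word in the dictionary:
  'his' -> 3
  'mat' -> 4
  'his' -> 3
  'dog' -> 2
  'red' -> 0
  'his' -> 3
  'dog' -> 2
  'mat' -> 4

Encoded: [3, 4, 3, 2, 0, 3, 2, 4]


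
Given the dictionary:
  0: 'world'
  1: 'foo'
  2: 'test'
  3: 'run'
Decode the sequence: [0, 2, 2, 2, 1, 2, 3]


Look up each index in the dictionary:
  0 -> 'world'
  2 -> 'test'
  2 -> 'test'
  2 -> 'test'
  1 -> 'foo'
  2 -> 'test'
  3 -> 'run'

Decoded: "world test test test foo test run"


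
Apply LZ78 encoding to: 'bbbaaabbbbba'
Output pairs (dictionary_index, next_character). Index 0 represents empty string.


LZ78 encoding steps:
Dictionary: {0: ''}
Step 1: w='' (idx 0), next='b' -> output (0, 'b'), add 'b' as idx 1
Step 2: w='b' (idx 1), next='b' -> output (1, 'b'), add 'bb' as idx 2
Step 3: w='' (idx 0), next='a' -> output (0, 'a'), add 'a' as idx 3
Step 4: w='a' (idx 3), next='a' -> output (3, 'a'), add 'aa' as idx 4
Step 5: w='bb' (idx 2), next='b' -> output (2, 'b'), add 'bbb' as idx 5
Step 6: w='bb' (idx 2), next='a' -> output (2, 'a'), add 'bba' as idx 6


Encoded: [(0, 'b'), (1, 'b'), (0, 'a'), (3, 'a'), (2, 'b'), (2, 'a')]


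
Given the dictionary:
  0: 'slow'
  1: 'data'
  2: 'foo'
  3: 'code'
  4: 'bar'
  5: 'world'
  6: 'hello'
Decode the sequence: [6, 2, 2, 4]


Look up each index in the dictionary:
  6 -> 'hello'
  2 -> 'foo'
  2 -> 'foo'
  4 -> 'bar'

Decoded: "hello foo foo bar"


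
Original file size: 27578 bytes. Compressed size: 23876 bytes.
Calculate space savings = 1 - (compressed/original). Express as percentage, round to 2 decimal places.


ratio = compressed/original = 23876/27578 = 0.865763
savings = 1 - ratio = 1 - 0.865763 = 0.134237
as a percentage: 0.134237 * 100 = 13.42%

Space savings = 1 - 23876/27578 = 13.42%


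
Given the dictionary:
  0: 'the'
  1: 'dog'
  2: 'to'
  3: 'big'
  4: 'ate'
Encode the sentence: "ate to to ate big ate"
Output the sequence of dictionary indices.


Look up each word in the dictionary:
  'ate' -> 4
  'to' -> 2
  'to' -> 2
  'ate' -> 4
  'big' -> 3
  'ate' -> 4

Encoded: [4, 2, 2, 4, 3, 4]


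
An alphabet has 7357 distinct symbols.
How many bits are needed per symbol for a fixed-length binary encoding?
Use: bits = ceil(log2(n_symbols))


log2(7357) = 12.8449
Bracket: 2^12 = 4096 < 7357 <= 2^13 = 8192
So ceil(log2(7357)) = 13

bits = ceil(log2(7357)) = ceil(12.8449) = 13 bits


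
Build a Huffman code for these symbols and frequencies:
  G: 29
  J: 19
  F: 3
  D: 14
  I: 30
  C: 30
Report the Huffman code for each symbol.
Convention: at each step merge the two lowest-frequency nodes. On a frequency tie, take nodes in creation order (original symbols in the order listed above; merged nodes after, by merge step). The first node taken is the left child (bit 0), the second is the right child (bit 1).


Huffman tree construction:
Step 1: Merge F(3) + D(14) = 17
Step 2: Merge (F+D)(17) + J(19) = 36
Step 3: Merge G(29) + I(30) = 59
Step 4: Merge C(30) + ((F+D)+J)(36) = 66
Step 5: Merge (G+I)(59) + (C+((F+D)+J))(66) = 125
Read each symbol's code off the tree from the root (left child = 0, right child = 1).

Codes:
  G: 00 (length 2)
  J: 111 (length 3)
  F: 1100 (length 4)
  D: 1101 (length 4)
  I: 01 (length 2)
  C: 10 (length 2)
Average code length: 303/125 = 2.4240 bits/symbol


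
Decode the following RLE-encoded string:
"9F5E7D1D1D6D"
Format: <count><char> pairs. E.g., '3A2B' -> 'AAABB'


Expanding each <count><char> pair:
  9F -> 'FFFFFFFFF'
  5E -> 'EEEEE'
  7D -> 'DDDDDDD'
  1D -> 'D'
  1D -> 'D'
  6D -> 'DDDDDD'

Decoded = FFFFFFFFFEEEEEDDDDDDDDDDDDDDD


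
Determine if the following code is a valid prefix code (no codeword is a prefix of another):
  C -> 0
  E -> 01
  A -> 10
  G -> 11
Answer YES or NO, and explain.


Checking each pair (does one codeword prefix another?):
  C='0' vs E='01': prefix -- VIOLATION

NO -- this is NOT a valid prefix code. C (0) is a prefix of E (01).


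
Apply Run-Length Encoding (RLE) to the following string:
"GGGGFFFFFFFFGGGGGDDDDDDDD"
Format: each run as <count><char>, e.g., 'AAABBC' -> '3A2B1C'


Scanning runs left to right:
  i=0: run of 'G' x 4 -> '4G'
  i=4: run of 'F' x 8 -> '8F'
  i=12: run of 'G' x 5 -> '5G'
  i=17: run of 'D' x 8 -> '8D'

RLE = 4G8F5G8D


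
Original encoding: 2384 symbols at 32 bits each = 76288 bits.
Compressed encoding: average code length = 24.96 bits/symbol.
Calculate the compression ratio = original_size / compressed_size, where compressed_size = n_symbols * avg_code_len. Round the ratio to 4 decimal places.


original_size = n_symbols * orig_bits = 2384 * 32 = 76288 bits
compressed_size = n_symbols * avg_code_len = 2384 * 24.96 = 59504.64 bits
ratio = original_size / compressed_size = 76288 / 59504.64 = 1.2821

Compression ratio = 1.2821


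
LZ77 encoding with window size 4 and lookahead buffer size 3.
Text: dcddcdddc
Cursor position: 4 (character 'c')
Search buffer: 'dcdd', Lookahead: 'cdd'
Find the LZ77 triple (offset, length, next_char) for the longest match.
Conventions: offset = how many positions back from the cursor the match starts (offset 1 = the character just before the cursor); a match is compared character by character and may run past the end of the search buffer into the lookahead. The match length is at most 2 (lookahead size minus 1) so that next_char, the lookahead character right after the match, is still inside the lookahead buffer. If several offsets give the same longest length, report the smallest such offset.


Try each offset into the search buffer:
  offset=1 (pos 3, char 'd'): match length 0
  offset=2 (pos 2, char 'd'): match length 0
  offset=3 (pos 1, char 'c'): match length 2
  offset=4 (pos 0, char 'd'): match length 0
Longest match has length 2 at offset 3.
next_char = character at position 4 + 2 = 6 -> 'd'

Best match: offset=3, length=2 (matching 'cd' starting at position 1)
LZ77 triple: (3, 2, 'd')


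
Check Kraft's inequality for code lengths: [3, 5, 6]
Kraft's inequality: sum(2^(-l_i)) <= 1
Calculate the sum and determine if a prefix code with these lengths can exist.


Sum = 2^(-3) + 2^(-5) + 2^(-6)
    = 0.125 + 0.03125 + 0.015625
    = 11/64 = 0.171875
Since 0.171875 <= 1, Kraft's inequality IS satisfied.
A prefix code with these lengths CAN exist.

Kraft sum = 0.171875. Satisfied.


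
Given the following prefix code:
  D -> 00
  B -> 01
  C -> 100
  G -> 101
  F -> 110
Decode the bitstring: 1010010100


Decoding step by step:
Bits 101 -> G
Bits 00 -> D
Bits 101 -> G
Bits 00 -> D


Decoded message: GDGD


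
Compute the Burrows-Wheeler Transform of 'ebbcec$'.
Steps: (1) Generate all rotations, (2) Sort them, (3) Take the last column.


Rotations (sorted):
  0: $ebbcec -> last char: c
  1: bbcec$e -> last char: e
  2: bcec$eb -> last char: b
  3: c$ebbce -> last char: e
  4: cec$ebb -> last char: b
  5: ebbcec$ -> last char: $
  6: ec$ebbc -> last char: c


BWT = cebeb$c


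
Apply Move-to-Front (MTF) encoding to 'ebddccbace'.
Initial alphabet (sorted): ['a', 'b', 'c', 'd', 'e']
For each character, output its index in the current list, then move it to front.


MTF encoding:
'e': index 4 in ['a', 'b', 'c', 'd', 'e'] -> ['e', 'a', 'b', 'c', 'd']
'b': index 2 in ['e', 'a', 'b', 'c', 'd'] -> ['b', 'e', 'a', 'c', 'd']
'd': index 4 in ['b', 'e', 'a', 'c', 'd'] -> ['d', 'b', 'e', 'a', 'c']
'd': index 0 in ['d', 'b', 'e', 'a', 'c'] -> ['d', 'b', 'e', 'a', 'c']
'c': index 4 in ['d', 'b', 'e', 'a', 'c'] -> ['c', 'd', 'b', 'e', 'a']
'c': index 0 in ['c', 'd', 'b', 'e', 'a'] -> ['c', 'd', 'b', 'e', 'a']
'b': index 2 in ['c', 'd', 'b', 'e', 'a'] -> ['b', 'c', 'd', 'e', 'a']
'a': index 4 in ['b', 'c', 'd', 'e', 'a'] -> ['a', 'b', 'c', 'd', 'e']
'c': index 2 in ['a', 'b', 'c', 'd', 'e'] -> ['c', 'a', 'b', 'd', 'e']
'e': index 4 in ['c', 'a', 'b', 'd', 'e'] -> ['e', 'c', 'a', 'b', 'd']


Output: [4, 2, 4, 0, 4, 0, 2, 4, 2, 4]


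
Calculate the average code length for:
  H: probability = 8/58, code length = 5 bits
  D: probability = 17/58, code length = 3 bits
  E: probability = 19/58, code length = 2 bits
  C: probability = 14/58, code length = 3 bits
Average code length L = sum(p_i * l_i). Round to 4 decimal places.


Weighted contributions p_i * l_i:
  H: (8/58) * 5 = 40/58
  D: (17/58) * 3 = 51/58
  E: (19/58) * 2 = 38/58
  C: (14/58) * 3 = 42/58
Sum = (40 + 51 + 38 + 42)/58 = 171/58

L = 171/58 = 2.9483 bits/symbol


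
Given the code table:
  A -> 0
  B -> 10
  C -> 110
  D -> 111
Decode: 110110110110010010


Decoding:
110 -> C
110 -> C
110 -> C
110 -> C
0 -> A
10 -> B
0 -> A
10 -> B


Result: CCCCABAB


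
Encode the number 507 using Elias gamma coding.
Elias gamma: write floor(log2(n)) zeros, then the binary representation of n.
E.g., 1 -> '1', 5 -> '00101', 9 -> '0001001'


num_bits = floor(log2(507)) + 1 = 9
leading_zeros = num_bits - 1 = 8
binary(507) = 111111011

Elias gamma(507) = '00000000' + '111111011' = 00000000111111011 (17 bits)


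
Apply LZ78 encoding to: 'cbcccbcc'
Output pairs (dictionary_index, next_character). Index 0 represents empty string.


LZ78 encoding steps:
Dictionary: {0: ''}
Step 1: w='' (idx 0), next='c' -> output (0, 'c'), add 'c' as idx 1
Step 2: w='' (idx 0), next='b' -> output (0, 'b'), add 'b' as idx 2
Step 3: w='c' (idx 1), next='c' -> output (1, 'c'), add 'cc' as idx 3
Step 4: w='c' (idx 1), next='b' -> output (1, 'b'), add 'cb' as idx 4
Step 5: w='cc' (idx 3), end of input -> output (3, '')


Encoded: [(0, 'c'), (0, 'b'), (1, 'c'), (1, 'b'), (3, '')]


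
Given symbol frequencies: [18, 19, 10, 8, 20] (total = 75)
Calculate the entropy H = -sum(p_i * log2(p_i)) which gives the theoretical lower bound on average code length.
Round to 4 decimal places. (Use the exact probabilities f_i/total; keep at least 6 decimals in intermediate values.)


Per-symbol terms -p_i * log2(p_i) with p_i = f_i/75:
  p = 18/75 = 0.240000: log2(p) = -2.058894, -p*log2(p) = 0.494134
  p = 19/75 = 0.253333: log2(p) = -1.980891, -p*log2(p) = 0.501826
  p = 10/75 = 0.133333: log2(p) = -2.906891, -p*log2(p) = 0.387585
  p = 8/75 = 0.106667: log2(p) = -3.228819, -p*log2(p) = 0.344407
  p = 20/75 = 0.266667: log2(p) = -1.906891, -p*log2(p) = 0.508504
H = 0.494134 + 0.501826 + 0.387585 + 0.344407 + 0.508504 = 2.236456

H = 2.2365 bits/symbol


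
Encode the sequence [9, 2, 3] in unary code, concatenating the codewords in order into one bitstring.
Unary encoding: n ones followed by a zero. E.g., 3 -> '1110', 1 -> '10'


Encode each number as n ones followed by a terminating 0:
  9 -> 1111111110 (10 bits)
  2 -> 110 (3 bits)
  3 -> 1110 (4 bits)
Total length = 10 + 3 + 4 = 17 bits.

Unary([9, 2, 3]) = 11111111101101110 (17 bits)


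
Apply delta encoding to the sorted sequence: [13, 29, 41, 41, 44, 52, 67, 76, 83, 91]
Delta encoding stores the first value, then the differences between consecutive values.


First value: 13
Deltas:
  29 - 13 = 16
  41 - 29 = 12
  41 - 41 = 0
  44 - 41 = 3
  52 - 44 = 8
  67 - 52 = 15
  76 - 67 = 9
  83 - 76 = 7
  91 - 83 = 8


Delta encoded: [13, 16, 12, 0, 3, 8, 15, 9, 7, 8]


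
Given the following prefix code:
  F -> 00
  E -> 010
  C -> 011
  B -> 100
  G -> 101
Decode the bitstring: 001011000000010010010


Decoding step by step:
Bits 00 -> F
Bits 101 -> G
Bits 100 -> B
Bits 00 -> F
Bits 00 -> F
Bits 010 -> E
Bits 010 -> E
Bits 010 -> E


Decoded message: FGBFFEEE


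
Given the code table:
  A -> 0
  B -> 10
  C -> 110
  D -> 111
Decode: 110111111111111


Decoding:
110 -> C
111 -> D
111 -> D
111 -> D
111 -> D


Result: CDDDD


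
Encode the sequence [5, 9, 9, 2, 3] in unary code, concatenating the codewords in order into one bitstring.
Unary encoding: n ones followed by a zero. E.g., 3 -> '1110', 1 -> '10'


Encode each number as n ones followed by a terminating 0:
  5 -> 111110 (6 bits)
  9 -> 1111111110 (10 bits)
  9 -> 1111111110 (10 bits)
  2 -> 110 (3 bits)
  3 -> 1110 (4 bits)
Total length = 6 + 10 + 10 + 3 + 4 = 33 bits.

Unary([5, 9, 9, 2, 3]) = 111110111111111011111111101101110 (33 bits)


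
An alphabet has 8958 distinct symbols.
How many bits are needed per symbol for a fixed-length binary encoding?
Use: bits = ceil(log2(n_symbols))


log2(8958) = 13.129
Bracket: 2^13 = 8192 < 8958 <= 2^14 = 16384
So ceil(log2(8958)) = 14

bits = ceil(log2(8958)) = ceil(13.129) = 14 bits


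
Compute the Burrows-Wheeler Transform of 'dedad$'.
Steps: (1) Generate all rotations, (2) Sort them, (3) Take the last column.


Rotations (sorted):
  0: $dedad -> last char: d
  1: ad$ded -> last char: d
  2: d$deda -> last char: a
  3: dad$de -> last char: e
  4: dedad$ -> last char: $
  5: edad$d -> last char: d


BWT = ddae$d


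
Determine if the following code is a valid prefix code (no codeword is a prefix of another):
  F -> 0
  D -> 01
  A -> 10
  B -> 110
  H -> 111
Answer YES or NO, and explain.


Checking each pair (does one codeword prefix another?):
  F='0' vs D='01': prefix -- VIOLATION

NO -- this is NOT a valid prefix code. F (0) is a prefix of D (01).


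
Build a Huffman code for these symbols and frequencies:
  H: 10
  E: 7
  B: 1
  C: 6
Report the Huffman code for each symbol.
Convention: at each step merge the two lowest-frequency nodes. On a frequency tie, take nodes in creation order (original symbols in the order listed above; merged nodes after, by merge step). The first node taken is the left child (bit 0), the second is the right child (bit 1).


Huffman tree construction:
Step 1: Merge B(1) + C(6) = 7
Step 2: Merge E(7) + (B+C)(7) = 14
Step 3: Merge H(10) + (E+(B+C))(14) = 24
Read each symbol's code off the tree from the root (left child = 0, right child = 1).

Codes:
  H: 0 (length 1)
  E: 10 (length 2)
  B: 110 (length 3)
  C: 111 (length 3)
Average code length: 45/24 = 1.8750 bits/symbol


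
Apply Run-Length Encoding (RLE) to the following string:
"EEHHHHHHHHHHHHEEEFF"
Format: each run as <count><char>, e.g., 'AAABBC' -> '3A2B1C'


Scanning runs left to right:
  i=0: run of 'E' x 2 -> '2E'
  i=2: run of 'H' x 12 -> '12H'
  i=14: run of 'E' x 3 -> '3E'
  i=17: run of 'F' x 2 -> '2F'

RLE = 2E12H3E2F


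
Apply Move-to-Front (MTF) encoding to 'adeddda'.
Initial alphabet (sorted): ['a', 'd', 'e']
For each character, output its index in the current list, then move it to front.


MTF encoding:
'a': index 0 in ['a', 'd', 'e'] -> ['a', 'd', 'e']
'd': index 1 in ['a', 'd', 'e'] -> ['d', 'a', 'e']
'e': index 2 in ['d', 'a', 'e'] -> ['e', 'd', 'a']
'd': index 1 in ['e', 'd', 'a'] -> ['d', 'e', 'a']
'd': index 0 in ['d', 'e', 'a'] -> ['d', 'e', 'a']
'd': index 0 in ['d', 'e', 'a'] -> ['d', 'e', 'a']
'a': index 2 in ['d', 'e', 'a'] -> ['a', 'd', 'e']


Output: [0, 1, 2, 1, 0, 0, 2]


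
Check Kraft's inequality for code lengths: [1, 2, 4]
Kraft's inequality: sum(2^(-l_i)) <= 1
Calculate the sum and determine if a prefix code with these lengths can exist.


Sum = 2^(-1) + 2^(-2) + 2^(-4)
    = 0.5 + 0.25 + 0.0625
    = 13/16 = 0.8125
Since 0.8125 <= 1, Kraft's inequality IS satisfied.
A prefix code with these lengths CAN exist.

Kraft sum = 0.8125. Satisfied.


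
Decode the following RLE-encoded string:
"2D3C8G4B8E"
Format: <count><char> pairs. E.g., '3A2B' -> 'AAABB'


Expanding each <count><char> pair:
  2D -> 'DD'
  3C -> 'CCC'
  8G -> 'GGGGGGGG'
  4B -> 'BBBB'
  8E -> 'EEEEEEEE'

Decoded = DDCCCGGGGGGGGBBBBEEEEEEEE


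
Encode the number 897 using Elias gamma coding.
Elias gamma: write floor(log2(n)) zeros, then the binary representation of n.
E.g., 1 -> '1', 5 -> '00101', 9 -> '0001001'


num_bits = floor(log2(897)) + 1 = 10
leading_zeros = num_bits - 1 = 9
binary(897) = 1110000001

Elias gamma(897) = '000000000' + '1110000001' = 0000000001110000001 (19 bits)


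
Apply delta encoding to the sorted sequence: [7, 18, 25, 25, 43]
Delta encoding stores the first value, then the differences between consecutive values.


First value: 7
Deltas:
  18 - 7 = 11
  25 - 18 = 7
  25 - 25 = 0
  43 - 25 = 18


Delta encoded: [7, 11, 7, 0, 18]


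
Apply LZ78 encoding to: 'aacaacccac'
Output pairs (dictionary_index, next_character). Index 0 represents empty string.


LZ78 encoding steps:
Dictionary: {0: ''}
Step 1: w='' (idx 0), next='a' -> output (0, 'a'), add 'a' as idx 1
Step 2: w='a' (idx 1), next='c' -> output (1, 'c'), add 'ac' as idx 2
Step 3: w='a' (idx 1), next='a' -> output (1, 'a'), add 'aa' as idx 3
Step 4: w='' (idx 0), next='c' -> output (0, 'c'), add 'c' as idx 4
Step 5: w='c' (idx 4), next='c' -> output (4, 'c'), add 'cc' as idx 5
Step 6: w='ac' (idx 2), end of input -> output (2, '')


Encoded: [(0, 'a'), (1, 'c'), (1, 'a'), (0, 'c'), (4, 'c'), (2, '')]


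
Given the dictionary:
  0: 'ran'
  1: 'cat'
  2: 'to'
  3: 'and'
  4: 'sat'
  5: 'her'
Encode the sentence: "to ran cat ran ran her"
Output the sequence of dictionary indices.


Look up each word in the dictionary:
  'to' -> 2
  'ran' -> 0
  'cat' -> 1
  'ran' -> 0
  'ran' -> 0
  'her' -> 5

Encoded: [2, 0, 1, 0, 0, 5]


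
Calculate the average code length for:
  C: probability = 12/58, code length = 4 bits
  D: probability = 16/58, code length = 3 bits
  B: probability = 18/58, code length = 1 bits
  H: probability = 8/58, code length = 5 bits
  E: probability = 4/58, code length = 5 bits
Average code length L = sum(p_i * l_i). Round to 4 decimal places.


Weighted contributions p_i * l_i:
  C: (12/58) * 4 = 48/58
  D: (16/58) * 3 = 48/58
  B: (18/58) * 1 = 18/58
  H: (8/58) * 5 = 40/58
  E: (4/58) * 5 = 20/58
Sum = (48 + 48 + 18 + 40 + 20)/58 = 174/58

L = 174/58 = 3.0000 bits/symbol


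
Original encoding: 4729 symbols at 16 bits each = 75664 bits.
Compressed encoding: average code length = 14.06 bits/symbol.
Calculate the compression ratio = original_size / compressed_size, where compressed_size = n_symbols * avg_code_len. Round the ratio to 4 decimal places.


original_size = n_symbols * orig_bits = 4729 * 16 = 75664 bits
compressed_size = n_symbols * avg_code_len = 4729 * 14.06 = 66489.74 bits
ratio = original_size / compressed_size = 75664 / 66489.74 = 1.138

Compression ratio = 1.138


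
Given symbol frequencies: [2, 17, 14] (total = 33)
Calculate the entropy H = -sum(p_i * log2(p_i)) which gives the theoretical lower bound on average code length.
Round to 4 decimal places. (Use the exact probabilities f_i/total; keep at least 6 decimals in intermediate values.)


Per-symbol terms -p_i * log2(p_i) with p_i = f_i/33:
  p = 2/33 = 0.060606: log2(p) = -4.044394, -p*log2(p) = 0.245115
  p = 17/33 = 0.515152: log2(p) = -0.956931, -p*log2(p) = 0.492965
  p = 14/33 = 0.424242: log2(p) = -1.237039, -p*log2(p) = 0.524805
H = 0.245115 + 0.492965 + 0.524805 = 1.262885

H = 1.2629 bits/symbol


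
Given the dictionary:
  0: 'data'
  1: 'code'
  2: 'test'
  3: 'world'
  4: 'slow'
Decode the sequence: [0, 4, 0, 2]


Look up each index in the dictionary:
  0 -> 'data'
  4 -> 'slow'
  0 -> 'data'
  2 -> 'test'

Decoded: "data slow data test"


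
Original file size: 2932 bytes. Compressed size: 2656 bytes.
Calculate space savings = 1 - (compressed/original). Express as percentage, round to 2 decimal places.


ratio = compressed/original = 2656/2932 = 0.905866
savings = 1 - ratio = 1 - 0.905866 = 0.094134
as a percentage: 0.094134 * 100 = 9.41%

Space savings = 1 - 2656/2932 = 9.41%


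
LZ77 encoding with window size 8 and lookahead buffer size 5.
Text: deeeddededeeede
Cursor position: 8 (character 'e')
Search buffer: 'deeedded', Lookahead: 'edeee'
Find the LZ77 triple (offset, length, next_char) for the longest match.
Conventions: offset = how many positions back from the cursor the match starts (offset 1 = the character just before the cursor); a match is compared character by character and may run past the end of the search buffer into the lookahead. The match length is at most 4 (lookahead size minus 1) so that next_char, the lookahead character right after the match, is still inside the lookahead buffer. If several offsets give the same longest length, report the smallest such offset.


Try each offset into the search buffer:
  offset=1 (pos 7, char 'd'): match length 0
  offset=2 (pos 6, char 'e'): match length 3
  offset=3 (pos 5, char 'd'): match length 0
  offset=4 (pos 4, char 'd'): match length 0
  offset=5 (pos 3, char 'e'): match length 2
  offset=6 (pos 2, char 'e'): match length 1
  offset=7 (pos 1, char 'e'): match length 1
  offset=8 (pos 0, char 'd'): match length 0
Longest match has length 3 at offset 2.
next_char = character at position 8 + 3 = 11 -> 'e'

Best match: offset=2, length=3 (matching 'ede' starting at position 6)
LZ77 triple: (2, 3, 'e')


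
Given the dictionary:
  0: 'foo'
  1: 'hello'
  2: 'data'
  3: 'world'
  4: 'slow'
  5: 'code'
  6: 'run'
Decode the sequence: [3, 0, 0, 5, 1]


Look up each index in the dictionary:
  3 -> 'world'
  0 -> 'foo'
  0 -> 'foo'
  5 -> 'code'
  1 -> 'hello'

Decoded: "world foo foo code hello"


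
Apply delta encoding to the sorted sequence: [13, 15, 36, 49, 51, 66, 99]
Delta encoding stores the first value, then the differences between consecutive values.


First value: 13
Deltas:
  15 - 13 = 2
  36 - 15 = 21
  49 - 36 = 13
  51 - 49 = 2
  66 - 51 = 15
  99 - 66 = 33


Delta encoded: [13, 2, 21, 13, 2, 15, 33]


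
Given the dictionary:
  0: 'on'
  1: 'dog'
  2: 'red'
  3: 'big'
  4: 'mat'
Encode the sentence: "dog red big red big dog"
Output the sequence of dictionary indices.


Look up each word in the dictionary:
  'dog' -> 1
  'red' -> 2
  'big' -> 3
  'red' -> 2
  'big' -> 3
  'dog' -> 1

Encoded: [1, 2, 3, 2, 3, 1]


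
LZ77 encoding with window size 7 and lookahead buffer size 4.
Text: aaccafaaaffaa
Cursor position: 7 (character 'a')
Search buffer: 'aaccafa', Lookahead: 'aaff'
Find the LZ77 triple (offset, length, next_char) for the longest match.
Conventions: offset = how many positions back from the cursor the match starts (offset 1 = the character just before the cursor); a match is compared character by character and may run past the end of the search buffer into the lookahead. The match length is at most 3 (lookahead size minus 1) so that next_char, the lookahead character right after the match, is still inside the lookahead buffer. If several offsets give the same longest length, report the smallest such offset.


Try each offset into the search buffer:
  offset=1 (pos 6, char 'a'): match length 2
  offset=2 (pos 5, char 'f'): match length 0
  offset=3 (pos 4, char 'a'): match length 1
  offset=4 (pos 3, char 'c'): match length 0
  offset=5 (pos 2, char 'c'): match length 0
  offset=6 (pos 1, char 'a'): match length 1
  offset=7 (pos 0, char 'a'): match length 2
Longest match has length 2, found at offsets 1, 7; take the smallest, offset 1.
next_char = character at position 7 + 2 = 9 -> 'f'

Best match: offset=1, length=2 (matching 'aa' starting at position 6)
LZ77 triple: (1, 2, 'f')


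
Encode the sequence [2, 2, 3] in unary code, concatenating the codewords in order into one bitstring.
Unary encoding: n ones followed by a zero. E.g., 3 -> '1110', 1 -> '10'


Encode each number as n ones followed by a terminating 0:
  2 -> 110 (3 bits)
  2 -> 110 (3 bits)
  3 -> 1110 (4 bits)
Total length = 3 + 3 + 4 = 10 bits.

Unary([2, 2, 3]) = 1101101110 (10 bits)


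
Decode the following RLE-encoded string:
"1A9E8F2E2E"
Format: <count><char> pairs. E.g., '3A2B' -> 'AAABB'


Expanding each <count><char> pair:
  1A -> 'A'
  9E -> 'EEEEEEEEE'
  8F -> 'FFFFFFFF'
  2E -> 'EE'
  2E -> 'EE'

Decoded = AEEEEEEEEEFFFFFFFFEEEE


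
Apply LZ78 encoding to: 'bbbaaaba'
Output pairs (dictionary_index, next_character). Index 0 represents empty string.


LZ78 encoding steps:
Dictionary: {0: ''}
Step 1: w='' (idx 0), next='b' -> output (0, 'b'), add 'b' as idx 1
Step 2: w='b' (idx 1), next='b' -> output (1, 'b'), add 'bb' as idx 2
Step 3: w='' (idx 0), next='a' -> output (0, 'a'), add 'a' as idx 3
Step 4: w='a' (idx 3), next='a' -> output (3, 'a'), add 'aa' as idx 4
Step 5: w='b' (idx 1), next='a' -> output (1, 'a'), add 'ba' as idx 5


Encoded: [(0, 'b'), (1, 'b'), (0, 'a'), (3, 'a'), (1, 'a')]


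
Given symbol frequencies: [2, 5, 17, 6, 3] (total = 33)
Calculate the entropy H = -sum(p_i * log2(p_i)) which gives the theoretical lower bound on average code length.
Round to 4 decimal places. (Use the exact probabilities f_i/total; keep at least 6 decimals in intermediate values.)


Per-symbol terms -p_i * log2(p_i) with p_i = f_i/33:
  p = 2/33 = 0.060606: log2(p) = -4.044394, -p*log2(p) = 0.245115
  p = 5/33 = 0.151515: log2(p) = -2.722466, -p*log2(p) = 0.412495
  p = 17/33 = 0.515152: log2(p) = -0.956931, -p*log2(p) = 0.492965
  p = 6/33 = 0.181818: log2(p) = -2.459432, -p*log2(p) = 0.447169
  p = 3/33 = 0.090909: log2(p) = -3.459432, -p*log2(p) = 0.314494
H = 0.245115 + 0.412495 + 0.492965 + 0.447169 + 0.314494 = 1.912238

H = 1.9122 bits/symbol


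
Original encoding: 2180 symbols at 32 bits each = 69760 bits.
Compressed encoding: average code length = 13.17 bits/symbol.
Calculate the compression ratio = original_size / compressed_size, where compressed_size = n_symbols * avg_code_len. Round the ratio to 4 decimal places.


original_size = n_symbols * orig_bits = 2180 * 32 = 69760 bits
compressed_size = n_symbols * avg_code_len = 2180 * 13.17 = 28710.6 bits
ratio = original_size / compressed_size = 69760 / 28710.6 = 2.4298

Compression ratio = 2.4298


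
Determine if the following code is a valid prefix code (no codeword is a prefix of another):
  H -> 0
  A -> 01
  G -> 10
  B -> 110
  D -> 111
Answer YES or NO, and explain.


Checking each pair (does one codeword prefix another?):
  H='0' vs A='01': prefix -- VIOLATION

NO -- this is NOT a valid prefix code. H (0) is a prefix of A (01).


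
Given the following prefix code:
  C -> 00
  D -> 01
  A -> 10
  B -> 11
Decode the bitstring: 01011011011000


Decoding step by step:
Bits 01 -> D
Bits 01 -> D
Bits 10 -> A
Bits 11 -> B
Bits 01 -> D
Bits 10 -> A
Bits 00 -> C


Decoded message: DDABDAC


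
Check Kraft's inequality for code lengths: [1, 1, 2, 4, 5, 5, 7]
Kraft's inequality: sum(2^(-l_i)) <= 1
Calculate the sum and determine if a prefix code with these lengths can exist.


Sum = 2^(-1) + 2^(-1) + 2^(-2) + 2^(-4) + 2^(-5) + 2^(-5) + 2^(-7)
    = 0.5 + 0.5 + 0.25 + 0.0625 + 0.03125 + 0.03125 + 0.0078125
    = 177/128 = 1.3828125
Since 1.3828125 > 1, Kraft's inequality is NOT satisfied.
A prefix code with these lengths CANNOT exist.

Kraft sum = 1.3828125. Not satisfied.


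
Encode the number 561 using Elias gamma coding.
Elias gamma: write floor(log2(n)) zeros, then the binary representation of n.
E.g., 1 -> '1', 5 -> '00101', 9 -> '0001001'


num_bits = floor(log2(561)) + 1 = 10
leading_zeros = num_bits - 1 = 9
binary(561) = 1000110001

Elias gamma(561) = '000000000' + '1000110001' = 0000000001000110001 (19 bits)


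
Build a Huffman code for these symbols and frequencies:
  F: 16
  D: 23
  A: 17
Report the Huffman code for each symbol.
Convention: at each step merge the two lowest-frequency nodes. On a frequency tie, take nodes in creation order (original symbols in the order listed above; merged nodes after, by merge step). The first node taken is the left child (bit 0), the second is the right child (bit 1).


Huffman tree construction:
Step 1: Merge F(16) + A(17) = 33
Step 2: Merge D(23) + (F+A)(33) = 56
Read each symbol's code off the tree from the root (left child = 0, right child = 1).

Codes:
  F: 10 (length 2)
  D: 0 (length 1)
  A: 11 (length 2)
Average code length: 89/56 = 1.5893 bits/symbol


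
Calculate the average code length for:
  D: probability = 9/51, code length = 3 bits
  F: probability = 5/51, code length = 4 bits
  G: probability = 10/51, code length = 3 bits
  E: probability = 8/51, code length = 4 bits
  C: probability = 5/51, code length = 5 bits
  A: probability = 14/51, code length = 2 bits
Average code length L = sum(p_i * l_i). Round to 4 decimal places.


Weighted contributions p_i * l_i:
  D: (9/51) * 3 = 27/51
  F: (5/51) * 4 = 20/51
  G: (10/51) * 3 = 30/51
  E: (8/51) * 4 = 32/51
  C: (5/51) * 5 = 25/51
  A: (14/51) * 2 = 28/51
Sum = (27 + 20 + 30 + 32 + 25 + 28)/51 = 162/51

L = 162/51 = 3.1765 bits/symbol


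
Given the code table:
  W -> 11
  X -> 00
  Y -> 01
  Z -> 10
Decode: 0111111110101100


Decoding:
01 -> Y
11 -> W
11 -> W
11 -> W
10 -> Z
10 -> Z
11 -> W
00 -> X


Result: YWWWZZWX


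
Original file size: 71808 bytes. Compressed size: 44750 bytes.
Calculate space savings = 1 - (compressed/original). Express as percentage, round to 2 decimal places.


ratio = compressed/original = 44750/71808 = 0.62319
savings = 1 - ratio = 1 - 0.62319 = 0.37681
as a percentage: 0.37681 * 100 = 37.68%

Space savings = 1 - 44750/71808 = 37.68%


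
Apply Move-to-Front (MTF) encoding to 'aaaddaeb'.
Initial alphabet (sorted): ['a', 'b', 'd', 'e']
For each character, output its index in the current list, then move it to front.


MTF encoding:
'a': index 0 in ['a', 'b', 'd', 'e'] -> ['a', 'b', 'd', 'e']
'a': index 0 in ['a', 'b', 'd', 'e'] -> ['a', 'b', 'd', 'e']
'a': index 0 in ['a', 'b', 'd', 'e'] -> ['a', 'b', 'd', 'e']
'd': index 2 in ['a', 'b', 'd', 'e'] -> ['d', 'a', 'b', 'e']
'd': index 0 in ['d', 'a', 'b', 'e'] -> ['d', 'a', 'b', 'e']
'a': index 1 in ['d', 'a', 'b', 'e'] -> ['a', 'd', 'b', 'e']
'e': index 3 in ['a', 'd', 'b', 'e'] -> ['e', 'a', 'd', 'b']
'b': index 3 in ['e', 'a', 'd', 'b'] -> ['b', 'e', 'a', 'd']


Output: [0, 0, 0, 2, 0, 1, 3, 3]


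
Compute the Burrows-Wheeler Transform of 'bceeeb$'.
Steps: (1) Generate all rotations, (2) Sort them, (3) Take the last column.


Rotations (sorted):
  0: $bceeeb -> last char: b
  1: b$bceee -> last char: e
  2: bceeeb$ -> last char: $
  3: ceeeb$b -> last char: b
  4: eb$bcee -> last char: e
  5: eeb$bce -> last char: e
  6: eeeb$bc -> last char: c


BWT = be$beec


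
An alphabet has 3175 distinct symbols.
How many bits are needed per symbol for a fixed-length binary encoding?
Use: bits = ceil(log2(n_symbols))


log2(3175) = 11.6325
Bracket: 2^11 = 2048 < 3175 <= 2^12 = 4096
So ceil(log2(3175)) = 12

bits = ceil(log2(3175)) = ceil(11.6325) = 12 bits


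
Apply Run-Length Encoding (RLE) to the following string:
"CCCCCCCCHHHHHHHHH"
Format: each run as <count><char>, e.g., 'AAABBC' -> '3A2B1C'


Scanning runs left to right:
  i=0: run of 'C' x 8 -> '8C'
  i=8: run of 'H' x 9 -> '9H'

RLE = 8C9H


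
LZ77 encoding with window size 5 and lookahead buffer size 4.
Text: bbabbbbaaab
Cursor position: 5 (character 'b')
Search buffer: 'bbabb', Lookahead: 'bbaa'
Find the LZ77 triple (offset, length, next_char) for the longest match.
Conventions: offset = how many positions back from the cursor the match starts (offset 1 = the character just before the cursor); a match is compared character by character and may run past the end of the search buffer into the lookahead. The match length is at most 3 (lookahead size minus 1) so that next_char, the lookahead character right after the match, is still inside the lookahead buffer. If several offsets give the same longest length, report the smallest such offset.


Try each offset into the search buffer:
  offset=1 (pos 4, char 'b'): match length 2
  offset=2 (pos 3, char 'b'): match length 2
  offset=3 (pos 2, char 'a'): match length 0
  offset=4 (pos 1, char 'b'): match length 1
  offset=5 (pos 0, char 'b'): match length 3
Longest match has length 3 at offset 5.
next_char = character at position 5 + 3 = 8 -> 'a'

Best match: offset=5, length=3 (matching 'bba' starting at position 0)
LZ77 triple: (5, 3, 'a')


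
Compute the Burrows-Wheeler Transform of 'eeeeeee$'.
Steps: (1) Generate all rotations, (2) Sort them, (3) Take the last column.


Rotations (sorted):
  0: $eeeeeee -> last char: e
  1: e$eeeeee -> last char: e
  2: ee$eeeee -> last char: e
  3: eee$eeee -> last char: e
  4: eeee$eee -> last char: e
  5: eeeee$ee -> last char: e
  6: eeeeee$e -> last char: e
  7: eeeeeee$ -> last char: $


BWT = eeeeeee$


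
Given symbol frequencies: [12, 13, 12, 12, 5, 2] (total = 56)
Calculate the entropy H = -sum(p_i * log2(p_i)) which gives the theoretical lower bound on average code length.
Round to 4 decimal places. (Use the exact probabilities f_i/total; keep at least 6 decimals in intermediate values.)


Per-symbol terms -p_i * log2(p_i) with p_i = f_i/56:
  p = 12/56 = 0.214286: log2(p) = -2.222392, -p*log2(p) = 0.476227
  p = 13/56 = 0.232143: log2(p) = -2.106915, -p*log2(p) = 0.489105
  p = 12/56 = 0.214286: log2(p) = -2.222392, -p*log2(p) = 0.476227
  p = 12/56 = 0.214286: log2(p) = -2.222392, -p*log2(p) = 0.476227
  p = 5/56 = 0.089286: log2(p) = -3.485427, -p*log2(p) = 0.311199
  p = 2/56 = 0.035714: log2(p) = -4.807355, -p*log2(p) = 0.171691
H = 0.476227 + 0.489105 + 0.476227 + 0.476227 + 0.311199 + 0.171691 = 2.400676

H = 2.4007 bits/symbol


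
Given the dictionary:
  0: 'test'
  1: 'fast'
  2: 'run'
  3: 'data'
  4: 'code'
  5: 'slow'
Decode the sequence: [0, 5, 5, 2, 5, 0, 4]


Look up each index in the dictionary:
  0 -> 'test'
  5 -> 'slow'
  5 -> 'slow'
  2 -> 'run'
  5 -> 'slow'
  0 -> 'test'
  4 -> 'code'

Decoded: "test slow slow run slow test code"


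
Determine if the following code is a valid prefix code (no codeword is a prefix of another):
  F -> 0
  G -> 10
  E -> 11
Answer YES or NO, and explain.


Checking each pair (does one codeword prefix another?):
  F='0' vs G='10': no prefix
  F='0' vs E='11': no prefix
  G='10' vs F='0': no prefix
  G='10' vs E='11': no prefix
  E='11' vs F='0': no prefix
  E='11' vs G='10': no prefix
No violation found over all pairs.

YES -- this is a valid prefix code. No codeword is a prefix of any other codeword.
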